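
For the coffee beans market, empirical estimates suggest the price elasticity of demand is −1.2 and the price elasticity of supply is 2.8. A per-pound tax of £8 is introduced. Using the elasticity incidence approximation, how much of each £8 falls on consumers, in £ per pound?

Consumers bear ≈ £5.6 per pound.

Incidence ratio: consumers' share ≈ εs / (εs + |εd|) = 2.8 / (2.8 + 1.2) = 0.7.
So consumers bear ≈ 0.7 × £8 = £5.6; producers bear £2.4.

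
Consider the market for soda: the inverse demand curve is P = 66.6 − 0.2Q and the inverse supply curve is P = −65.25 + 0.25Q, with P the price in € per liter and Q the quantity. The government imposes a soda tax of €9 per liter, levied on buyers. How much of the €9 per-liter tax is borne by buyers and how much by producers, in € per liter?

Inverting to Q(P) form: Qd = 333 − 5P; Qs = 4P + 261.
Before the tax: set 333 − 5P = 4P + 261 → P* = €8, Q* = 293.
With the tax collected from buyers, demand (in seller-price terms) shifts: Qd = 333 − 5(P + 9).
New equilibrium: buyers pay €12, producers receive €3, Q = 273. (Wedge: Pb − Ps = 9.)
Burden on buyers: €4; on producers: €5. (They sum to €9.)
The less price-elastic side of the market bears the larger share of a per-unit tax.

Buyers bear €4 per liter; producers bear €5 per liter.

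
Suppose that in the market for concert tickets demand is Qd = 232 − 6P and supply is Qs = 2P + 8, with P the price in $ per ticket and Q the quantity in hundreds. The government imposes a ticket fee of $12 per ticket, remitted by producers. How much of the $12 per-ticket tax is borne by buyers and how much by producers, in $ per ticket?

Buyers bear $3 per ticket; producers bear $9 per ticket.

Without the tax, 232 − 6P = 2P + 8 gives 8P = 224, so P* = $28 and Q* = 64.
With the tax collected from producers, supply shifts: Qs = 2(P − 12) + 8.
Solving gives Q = 46 with buyers paying $31 and producers receiving $19 (the $12 wedge).
Burden on buyers: $3; on producers: $9. (They sum to $12.)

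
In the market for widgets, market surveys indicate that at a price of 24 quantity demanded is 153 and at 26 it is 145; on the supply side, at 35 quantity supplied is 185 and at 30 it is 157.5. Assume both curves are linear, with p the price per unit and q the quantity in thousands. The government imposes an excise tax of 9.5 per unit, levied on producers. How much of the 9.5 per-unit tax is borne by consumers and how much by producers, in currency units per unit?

Demand slope: (145 − 153)/(26 − 24) = -4, so qd = 249 − 4p.
Supply slope: (157.5 − 185)/(30 − 35) = 5.5, so qs = 5.5p − 7.5.
Before the tax: set 249 − 4p = 5.5p − 7.5 → p* = 27, q* = 141.
With the tax collected from producers, supply shifts: qs = 5.5(p − 9.5) − 7.5.
New equilibrium: consumers pay 32.5, producers receive 23, q = 119. (Wedge: pb − ps = 9.5.)
Burden on consumers: 5.5; on producers: 4. (They sum to 9.5.)

Consumers bear 5.5 per unit; producers bear 4 per unit.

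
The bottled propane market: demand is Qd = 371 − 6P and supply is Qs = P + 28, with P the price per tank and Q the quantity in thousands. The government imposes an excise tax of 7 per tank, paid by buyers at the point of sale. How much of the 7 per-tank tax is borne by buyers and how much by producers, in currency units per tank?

Buyers bear 1 per tank; producers bear 6 per tank.

Before the tax: set 371 − 6P = P + 28 → P* = 49, Q* = 77.
With the tax collected from buyers, demand (in seller-price terms) shifts: Qd = 371 − 6(P + 7).
Solving gives Q = 71 with buyers paying 50 and producers receiving 43 (the 7 wedge).
Burden on buyers: 1; on producers: 6. (They sum to 7.)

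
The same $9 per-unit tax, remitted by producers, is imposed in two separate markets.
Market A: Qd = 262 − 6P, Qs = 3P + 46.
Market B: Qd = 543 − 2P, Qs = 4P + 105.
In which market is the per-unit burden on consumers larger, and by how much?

Market A: pre-tax P* = $24, Q* = 118; post-tax Q = 100; per-unit burden on consumers = $3.
Market B: pre-tax P* = $73, Q* = 397; post-tax Q = 385; per-unit burden on consumers = $6.
Difference: $3 vs $6 → market B is larger by $3.

Market B, by $3.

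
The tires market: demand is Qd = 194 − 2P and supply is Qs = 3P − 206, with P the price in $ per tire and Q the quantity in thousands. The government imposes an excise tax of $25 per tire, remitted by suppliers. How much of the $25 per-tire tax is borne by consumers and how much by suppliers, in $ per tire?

Without the tax, 194 − 2P = 3P − 206 gives 5P = 400, so P* = $80 and Q* = 34.
With the tax collected from suppliers, supply shifts: Qs = 3(P − 25) − 206.
Solving gives Q = 4 with consumers paying $95 and suppliers receiving $70 (the $25 wedge).
Burden on consumers: $15; on suppliers: $10. (They sum to $25.)
The less price-elastic side of the market bears the larger share of a per-unit tax.

Consumers bear $15 per tire; suppliers bear $10 per tire.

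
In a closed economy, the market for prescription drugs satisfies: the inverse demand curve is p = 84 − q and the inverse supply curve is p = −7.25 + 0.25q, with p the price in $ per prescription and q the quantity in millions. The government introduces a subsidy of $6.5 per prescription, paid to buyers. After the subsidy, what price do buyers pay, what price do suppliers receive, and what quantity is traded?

Rewrite in direct form: qd = 84 − p and qs = 4p + 29.
Before the subsidy: set 84 − p = 4p + 29 → p* = $11, q* = 73.
With a per-unit subsidy paid to buyers, each effectively pays p − 6.5, so demand becomes qd = 84 − (p − 6.5).
Solving gives q = 78.2 with buyers paying $5.8 and suppliers receiving $12.3 (the $6.5 wedge).

Buyers pay $5.8; suppliers receive $12.3; quantity = 78.2.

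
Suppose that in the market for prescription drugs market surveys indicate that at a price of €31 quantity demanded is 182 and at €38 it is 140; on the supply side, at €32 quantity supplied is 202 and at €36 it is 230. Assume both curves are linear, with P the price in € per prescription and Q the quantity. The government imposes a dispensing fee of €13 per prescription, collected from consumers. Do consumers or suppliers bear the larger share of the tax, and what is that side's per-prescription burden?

Consumers bear the larger share: €7 per prescription.

Demand slope: (140 − 182)/(38 − 31) = -6, so Qd = 368 − 6P.
Supply slope: (230 − 202)/(36 − 32) = 7, so Qs = 7P − 22.
Before the tax: set 368 − 6P = 7P − 22 → P* = €30, Q* = 188.
With the tax collected from consumers, demand (in seller-price terms) shifts: Qd = 368 − 6(P + 13).
New equilibrium: consumers pay €37, suppliers receive €24, Q = 146. (Wedge: Pb − Ps = 13.)
Per-prescription burden: consumers €7, suppliers €6.
Consumers take the larger share because demand is less price-elastic here (demand slope 6 vs supply slope 7).
The less price-elastic side of the market bears the larger share of a per-unit tax.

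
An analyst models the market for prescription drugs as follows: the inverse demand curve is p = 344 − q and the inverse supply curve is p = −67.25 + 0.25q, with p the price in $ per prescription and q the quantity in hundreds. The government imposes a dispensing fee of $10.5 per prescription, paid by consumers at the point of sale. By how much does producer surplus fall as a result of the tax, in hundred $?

Rewrite in direct form: qd = 344 − p and qs = 4p + 269.
Before the tax: set 344 − p = 4p + 269 → p* = $15, q* = 329.
With the tax collected from consumers, demand (in seller-price terms) shifts: qd = 344 − (p + 10.5).
New equilibrium: consumers pay $23.4, producers receive $12.9, q = 320.6. (Wedge: pb − ps = 10.5.)
ΔPS is the trapezoid between Q = 320.6 and Q = 329 of height $2.1: ½ · (329 + 320.6) · 2.1 = $682.08.

Producer surplus falls by $682.08 hundred.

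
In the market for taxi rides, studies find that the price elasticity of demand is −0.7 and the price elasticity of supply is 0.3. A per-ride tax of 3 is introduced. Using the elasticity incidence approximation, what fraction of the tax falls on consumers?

Consumers' share ≈ 0.3.

Incidence ratio: consumers' share ≈ εs / (εs + |εd|) = 0.3 / (0.3 + 0.7) = 0.3.
Supply is the less elastic side, so consumers bear the smaller share.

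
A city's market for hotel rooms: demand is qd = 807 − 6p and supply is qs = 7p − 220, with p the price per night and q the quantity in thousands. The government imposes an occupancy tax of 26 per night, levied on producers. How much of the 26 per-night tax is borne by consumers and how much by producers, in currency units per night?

Consumers bear 14 per night; producers bear 12 per night.

Before the tax: set 807 − 6p = 7p − 220 → p* = 79, q* = 333.
With the tax collected from producers, supply shifts: qs = 7(p − 26) − 220.
Solving gives q = 249 with consumers paying 93 and producers receiving 67 (the 26 wedge).
Burden on consumers: 14; on producers: 12. (They sum to 26.)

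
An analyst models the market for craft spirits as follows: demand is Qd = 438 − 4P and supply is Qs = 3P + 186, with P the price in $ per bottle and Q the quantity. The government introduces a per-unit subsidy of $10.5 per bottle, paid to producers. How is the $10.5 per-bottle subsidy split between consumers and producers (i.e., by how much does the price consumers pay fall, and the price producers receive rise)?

Before the subsidy: set 438 − 4P = 3P + 186 → P* = $36, Q* = 294.
With a per-unit subsidy paid to producers, each receives P + 10.5 per unit sold, so supply becomes Qs = 3(P + 10.5) + 186.
New equilibrium: consumers pay $31.5, producers receive $42, Q = 312. (Wedge: Pb − Ps = −10.5.)
Gain to consumers: $4.5; to producers: $6. (They sum to $10.5.)

Consumers gain $4.5 per bottle; producers gain $6 per bottle.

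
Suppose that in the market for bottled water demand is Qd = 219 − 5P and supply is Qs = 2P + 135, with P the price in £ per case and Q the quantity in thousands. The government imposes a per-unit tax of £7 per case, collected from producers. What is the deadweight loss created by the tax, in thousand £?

Before the tax: set 219 − 5P = 2P + 135 → P* = £12, Q* = 159.
With the tax collected from producers, supply shifts: Qs = 2(P − 7) + 135.
New equilibrium: consumers pay £14, producers receive £7, Q = 149. (Wedge: Pb − Ps = 7.)
Quantity falls by |ΔQ| = |159 − 149| = 10.
DWL = ½ · t · |ΔQ| = ½ · 7 · 10 = £35.

Deadweight loss = £35 thousand.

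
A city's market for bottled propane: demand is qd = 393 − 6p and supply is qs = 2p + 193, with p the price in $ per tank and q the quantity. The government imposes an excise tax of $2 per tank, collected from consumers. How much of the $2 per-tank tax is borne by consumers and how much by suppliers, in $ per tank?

Consumers bear $0.5 per tank; suppliers bear $1.5 per tank.

Without the tax, 393 − 6p = 2p + 193 gives 8p = 200, so p* = $25 and q* = 243.
With the tax collected from consumers, demand (in seller-price terms) shifts: qd = 393 − 6(p + 2).
New equilibrium: consumers pay $25.5, suppliers receive $23.5, q = 240. (Wedge: pb − ps = 2.)
Burden on consumers: $0.5; on suppliers: $1.5. (They sum to $2.)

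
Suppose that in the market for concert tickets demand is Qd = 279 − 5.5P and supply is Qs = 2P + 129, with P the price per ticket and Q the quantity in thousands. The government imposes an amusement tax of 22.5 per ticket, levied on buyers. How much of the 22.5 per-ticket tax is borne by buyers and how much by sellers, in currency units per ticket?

Buyers bear 6 per ticket; sellers bear 16.5 per ticket.

Without the tax, 279 − 5.5P = 2P + 129 gives 7.5P = 150, so P* = 20 and Q* = 169.
With the tax collected from buyers, demand (in seller-price terms) shifts: Qd = 279 − 5.5(P + 22.5).
New equilibrium: buyers pay 26, sellers receive 3.5, Q = 136. (Wedge: Pb − Ps = 22.5.)
Burden on buyers: 6; on sellers: 16.5. (They sum to 22.5.)
The less price-elastic side of the market bears the larger share of a per-unit tax.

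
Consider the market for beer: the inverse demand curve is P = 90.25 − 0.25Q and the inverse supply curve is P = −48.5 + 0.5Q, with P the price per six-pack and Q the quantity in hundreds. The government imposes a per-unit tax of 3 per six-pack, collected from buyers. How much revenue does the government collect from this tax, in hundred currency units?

Tax revenue = 543 hundred.

Inverting to Q(P) form: Qd = 361 − 4P; Qs = 2P + 97.
Before the tax: set 361 − 4P = 2P + 97 → P* = 44, Q* = 185.
With the tax collected from buyers, demand (in seller-price terms) shifts: Qd = 361 − 4(P + 3).
New equilibrium: buyers pay 45, suppliers receive 42, Q = 181. (Wedge: Pb − Ps = 3.)
Revenue = t · Q = 3 · 181 = 543.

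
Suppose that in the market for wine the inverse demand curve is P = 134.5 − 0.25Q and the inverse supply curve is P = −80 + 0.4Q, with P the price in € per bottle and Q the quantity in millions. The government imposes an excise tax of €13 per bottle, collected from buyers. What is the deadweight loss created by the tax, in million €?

Rewrite in direct form: Qd = 538 − 4P and Qs = 2.5P + 200.
Without the tax, 538 − 4P = 2.5P + 200 gives 6.5P = 338, so P* = €52 and Q* = 330.
With the tax collected from buyers, demand (in seller-price terms) shifts: Qd = 538 − 4(P + 13).
Solving gives Q = 310 with buyers paying €57 and suppliers receiving €44 (the €13 wedge).
Quantity falls by |ΔQ| = |330 − 310| = 20.
DWL = ½ · t · |ΔQ| = ½ · 13 · 20 = €130.

Deadweight loss = €130 million.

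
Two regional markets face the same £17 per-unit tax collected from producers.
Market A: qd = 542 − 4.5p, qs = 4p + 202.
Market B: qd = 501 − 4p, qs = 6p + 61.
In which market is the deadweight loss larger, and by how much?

Market A: pre-tax p* = £40, q* = 362; post-tax q = 326; deadweight loss = £306.
Market B: pre-tax p* = £44, q* = 325; post-tax q = 284.2; deadweight loss = £346.8.
Difference: £306 vs £346.8 → market B is larger by £40.8.

Market B, by £40.8.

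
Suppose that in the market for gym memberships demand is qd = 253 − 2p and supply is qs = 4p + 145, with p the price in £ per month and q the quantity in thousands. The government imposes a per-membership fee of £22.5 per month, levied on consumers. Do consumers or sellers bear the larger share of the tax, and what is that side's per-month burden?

Consumers bear the larger share: £15 per month.

Without the tax, 253 − 2p = 4p + 145 gives 6p = 108, so p* = £18 and q* = 217.
With the tax collected from consumers, demand (in seller-price terms) shifts: qd = 253 − 2(p + 22.5).
New equilibrium: consumers pay £33, sellers receive £10.5, q = 187. (Wedge: pb − ps = 22.5.)
Per-month burden: consumers £15, sellers £7.5.
Consumers take the larger share because demand is less price-elastic here (demand slope 2 vs supply slope 4).
The less price-elastic side of the market bears the larger share of a per-unit tax.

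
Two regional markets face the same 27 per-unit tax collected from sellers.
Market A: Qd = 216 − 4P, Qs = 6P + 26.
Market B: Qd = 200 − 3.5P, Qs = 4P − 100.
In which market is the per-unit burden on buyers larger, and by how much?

Market A, by 1.8.

Market A: pre-tax P* = 19, Q* = 140; post-tax Q = 75.2; per-unit burden on buyers = 16.2.
Market B: pre-tax P* = 40, Q* = 60; post-tax Q = 9.6; per-unit burden on buyers = 14.4.
Difference: 16.2 vs 14.4 → market A is larger by 1.8.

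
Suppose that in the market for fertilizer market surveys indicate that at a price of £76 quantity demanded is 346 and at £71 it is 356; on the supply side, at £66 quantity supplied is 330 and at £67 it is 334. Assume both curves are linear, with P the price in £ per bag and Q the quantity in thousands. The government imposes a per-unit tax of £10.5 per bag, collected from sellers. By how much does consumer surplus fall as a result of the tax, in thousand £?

Consumer surplus falls by £2429 thousand.

Demand slope: (356 − 346)/(71 − 76) = -2, so Qd = 498 − 2P.
Supply slope: (334 − 330)/(67 − 66) = 4, so Qs = 4P + 66.
Before the tax: set 498 − 2P = 4P + 66 → P* = £72, Q* = 354.
With the tax collected from sellers, supply shifts: Qs = 4(P − 10.5) + 66.
Solving gives Q = 340 with consumers paying £79 and sellers receiving £68.5 (the £10.5 wedge).
ΔCS is the trapezoid between Q = 340 and Q = 354 of height £7: ½ · (354 + 340) · 7 = £2429.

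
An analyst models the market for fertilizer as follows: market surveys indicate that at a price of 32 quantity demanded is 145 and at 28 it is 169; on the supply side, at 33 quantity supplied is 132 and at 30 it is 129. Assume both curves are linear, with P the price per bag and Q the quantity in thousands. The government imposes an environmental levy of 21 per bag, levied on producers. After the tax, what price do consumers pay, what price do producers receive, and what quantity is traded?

Demand slope: (169 − 145)/(28 − 32) = -6, so Qd = 337 − 6P.
Supply slope: (129 − 132)/(30 − 33) = 1, so Qs = P + 99.
Without the tax, 337 − 6P = P + 99 gives 7P = 238, so P* = 34 and Q* = 133.
With the tax collected from producers, supply shifts: Qs = (P − 21) + 99.
New equilibrium: consumers pay 37, producers receive 16, Q = 115. (Wedge: Pb − Ps = 21.)
The less price-elastic side of the market bears the larger share of a per-unit tax.

Consumers pay 37; producers receive 16; quantity = 115.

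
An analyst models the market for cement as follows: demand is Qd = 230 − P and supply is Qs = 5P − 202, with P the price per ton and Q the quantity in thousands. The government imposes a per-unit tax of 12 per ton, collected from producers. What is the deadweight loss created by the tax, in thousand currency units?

Without the tax, 230 − P = 5P − 202 gives 6P = 432, so P* = 72 and Q* = 158.
With the tax collected from producers, supply shifts: Qs = 5(P − 12) − 202.
Solving gives Q = 148 with buyers paying 82 and producers receiving 70 (the 12 wedge).
Quantity falls by |ΔQ| = |158 − 148| = 10.
DWL = ½ · t · |ΔQ| = ½ · 12 · 10 = 60.

Deadweight loss = 60 thousand.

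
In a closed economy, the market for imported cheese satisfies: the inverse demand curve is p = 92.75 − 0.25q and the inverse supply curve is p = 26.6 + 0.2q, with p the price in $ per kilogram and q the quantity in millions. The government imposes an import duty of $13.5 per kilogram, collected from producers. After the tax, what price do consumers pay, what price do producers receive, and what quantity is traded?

Inverting to q(p) form: qd = 371 − 4p; qs = 5p − 133.
Before the tax: set 371 − 4p = 5p − 133 → p* = $56, q* = 147.
With the tax collected from producers, supply shifts: qs = 5(p − 13.5) − 133.
Solving gives q = 117 with consumers paying $63.5 and producers receiving $50 (the $13.5 wedge).

Consumers pay $63.5; producers receive $50; quantity = 117.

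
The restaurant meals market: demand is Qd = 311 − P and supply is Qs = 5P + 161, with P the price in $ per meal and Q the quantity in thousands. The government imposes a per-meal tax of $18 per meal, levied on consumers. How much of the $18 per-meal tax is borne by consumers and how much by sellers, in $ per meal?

Before the tax: set 311 − P = 5P + 161 → P* = $25, Q* = 286.
With the tax collected from consumers, demand (in seller-price terms) shifts: Qd = 311 − (P + 18).
New equilibrium: consumers pay $40, sellers receive $22, Q = 271. (Wedge: Pb − Ps = 18.)
Burden on consumers: $15; on sellers: $3. (They sum to $18.)
The less price-elastic side of the market bears the larger share of a per-unit tax.

Consumers bear $15 per meal; sellers bear $3 per meal.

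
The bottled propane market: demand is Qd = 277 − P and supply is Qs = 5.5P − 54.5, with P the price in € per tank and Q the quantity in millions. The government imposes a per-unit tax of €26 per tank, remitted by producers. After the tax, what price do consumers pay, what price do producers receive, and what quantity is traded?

Consumers pay €73; producers receive €47; quantity = 204.

Before the tax: set 277 − P = 5.5P − 54.5 → P* = €51, Q* = 226.
With the tax collected from producers, supply shifts: Qs = 5.5(P − 26) − 54.5.
New equilibrium: consumers pay €73, producers receive €47, Q = 204. (Wedge: Pb − Ps = 26.)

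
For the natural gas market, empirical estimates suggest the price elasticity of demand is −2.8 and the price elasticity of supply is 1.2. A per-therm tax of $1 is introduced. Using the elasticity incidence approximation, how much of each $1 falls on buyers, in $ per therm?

Buyers bear ≈ $0.3 per therm.

Incidence ratio: buyers' share ≈ εs / (εs + |εd|) = 1.2 / (1.2 + 2.8) = 0.3.
So buyers bear ≈ 0.3 × $1 = $0.3; sellers bear $0.7.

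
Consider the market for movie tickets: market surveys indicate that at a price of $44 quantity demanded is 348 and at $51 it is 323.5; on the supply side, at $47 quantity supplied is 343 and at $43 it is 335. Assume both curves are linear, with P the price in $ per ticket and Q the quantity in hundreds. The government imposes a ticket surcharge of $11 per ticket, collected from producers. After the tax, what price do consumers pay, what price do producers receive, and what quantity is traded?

Demand slope: (323.5 − 348)/(51 − 44) = -3.5, so Qd = 502 − 3.5P.
Supply slope: (335 − 343)/(43 − 47) = 2, so Qs = 2P + 249.
Before the tax: set 502 − 3.5P = 2P + 249 → P* = $46, Q* = 341.
With the tax collected from producers, supply shifts: Qs = 2(P − 11) + 249.
New equilibrium: consumers pay $50, producers receive $39, Q = 327. (Wedge: Pb − Ps = 11.)
The less price-elastic side of the market bears the larger share of a per-unit tax.

Consumers pay $50; producers receive $39; quantity = 327.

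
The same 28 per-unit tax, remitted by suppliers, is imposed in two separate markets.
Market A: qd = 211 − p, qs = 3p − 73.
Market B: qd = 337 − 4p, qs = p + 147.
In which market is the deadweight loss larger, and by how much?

Market B, by 19.6.

Market A: pre-tax p* = 71, q* = 140; post-tax q = 119; deadweight loss = 294.
Market B: pre-tax p* = 38, q* = 185; post-tax q = 162.6; deadweight loss = 313.6.
Difference: 294 vs 313.6 → market B is larger by 19.6.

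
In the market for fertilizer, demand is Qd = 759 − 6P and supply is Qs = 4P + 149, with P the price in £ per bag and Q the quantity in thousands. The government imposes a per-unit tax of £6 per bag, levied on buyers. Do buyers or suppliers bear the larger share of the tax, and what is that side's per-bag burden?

Before the tax: set 759 − 6P = 4P + 149 → P* = £61, Q* = 393.
With the tax collected from buyers, demand (in seller-price terms) shifts: Qd = 759 − 6(P + 6).
New equilibrium: buyers pay £63.4, suppliers receive £57.4, Q = 378.6. (Wedge: Pb − Ps = 6.)
Per-bag burden: buyers £2.4, suppliers £3.6.
Suppliers take the larger share because supply is less price-elastic here (demand slope 6 vs supply slope 4).

Suppliers bear the larger share: £3.6 per bag.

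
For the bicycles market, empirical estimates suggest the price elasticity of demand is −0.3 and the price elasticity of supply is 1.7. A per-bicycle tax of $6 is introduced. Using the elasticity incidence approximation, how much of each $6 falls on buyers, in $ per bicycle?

Buyers bear ≈ $5.1 per bicycle.

Incidence ratio: buyers' share ≈ εs / (εs + |εd|) = 1.7 / (1.7 + 0.3) = 0.85.
So buyers bear ≈ 0.85 × $6 = $5.1; sellers bear $0.9.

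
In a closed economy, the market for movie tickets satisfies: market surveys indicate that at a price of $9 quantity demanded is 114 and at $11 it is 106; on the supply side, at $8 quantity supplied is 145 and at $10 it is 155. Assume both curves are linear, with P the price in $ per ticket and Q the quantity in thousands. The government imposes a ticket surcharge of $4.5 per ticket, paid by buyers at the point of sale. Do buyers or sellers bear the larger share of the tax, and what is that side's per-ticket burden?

Demand slope: (106 − 114)/(11 − 9) = -4, so Qd = 150 − 4P.
Supply slope: (155 − 145)/(10 − 8) = 5, so Qs = 5P + 105.
Without the tax, 150 − 4P = 5P + 105 gives 9P = 45, so P* = $5 and Q* = 130.
With the tax collected from buyers, demand (in seller-price terms) shifts: Qd = 150 − 4(P + 4.5).
New equilibrium: buyers pay $7.5, sellers receive $3, Q = 120. (Wedge: Pb − Ps = 4.5.)
Per-ticket burden: buyers $2.5, sellers $2.
Buyers take the larger share because demand is less price-elastic here (demand slope 4 vs supply slope 5).
The less price-elastic side of the market bears the larger share of a per-unit tax.

Buyers bear the larger share: $2.5 per ticket.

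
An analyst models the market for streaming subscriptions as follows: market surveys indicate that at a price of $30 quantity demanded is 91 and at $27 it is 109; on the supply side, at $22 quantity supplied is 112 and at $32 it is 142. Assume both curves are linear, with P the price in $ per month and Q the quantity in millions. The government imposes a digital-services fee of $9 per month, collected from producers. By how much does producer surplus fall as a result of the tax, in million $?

Producer surplus falls by $672 million.

Demand slope: (109 − 91)/(27 − 30) = -6, so Qd = 271 − 6P.
Supply slope: (142 − 112)/(32 − 22) = 3, so Qs = 3P + 46.
Before the tax: set 271 − 6P = 3P + 46 → P* = $25, Q* = 121.
With the tax collected from producers, supply shifts: Qs = 3(P − 9) + 46.
Solving gives Q = 103 with consumers paying $28 and producers receiving $19 (the $9 wedge).
ΔPS is the trapezoid between Q = 103 and Q = 121 of height $6: ½ · (121 + 103) · 6 = $672.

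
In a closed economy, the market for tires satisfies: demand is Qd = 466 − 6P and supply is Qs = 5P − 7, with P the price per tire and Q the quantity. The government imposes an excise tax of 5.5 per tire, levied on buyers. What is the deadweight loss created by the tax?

Deadweight loss = 41.25.

Without the tax, 466 − 6P = 5P − 7 gives 11P = 473, so P* = 43 and Q* = 208.
With the tax collected from buyers, demand (in seller-price terms) shifts: Qd = 466 − 6(P + 5.5).
New equilibrium: buyers pay 45.5, suppliers receive 40, Q = 193. (Wedge: Pb − Ps = 5.5.)
Quantity falls by |ΔQ| = |208 − 193| = 15.
DWL = ½ · t · |ΔQ| = ½ · 5.5 · 15 = 41.25.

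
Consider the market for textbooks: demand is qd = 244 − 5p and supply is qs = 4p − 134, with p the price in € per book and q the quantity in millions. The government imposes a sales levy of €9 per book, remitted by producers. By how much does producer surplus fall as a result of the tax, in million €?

Without the tax, 244 − 5p = 4p − 134 gives 9p = 378, so p* = €42 and q* = 34.
With the tax collected from producers, supply shifts: qs = 4(p − 9) − 134.
Solving gives q = 14 with buyers paying €46 and producers receiving €37 (the €9 wedge).
ΔPS is the trapezoid between Q = 14 and Q = 34 of height €5: ½ · (34 + 14) · 5 = €120.

Producer surplus falls by €120 million.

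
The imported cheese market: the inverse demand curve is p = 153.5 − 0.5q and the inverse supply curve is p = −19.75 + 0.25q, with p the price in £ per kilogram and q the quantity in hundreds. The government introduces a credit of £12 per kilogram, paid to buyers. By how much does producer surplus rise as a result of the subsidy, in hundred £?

Producer surplus rises by £956 hundred.

Inverting to q(p) form: qd = 307 − 2p; qs = 4p + 79.
Before the subsidy: set 307 − 2p = 4p + 79 → p* = £38, q* = 231.
With a per-unit subsidy paid to buyers, each effectively pays p − 12, so demand becomes qd = 307 − 2(p − 12).
New equilibrium: buyers pay £30, producers receive £42, q = 247. (Wedge: pb − ps = −12.)
ΔPS is the trapezoid between Q = 247 and Q = 231 of height £4: ½ · (231 + 247) · 4 = £956.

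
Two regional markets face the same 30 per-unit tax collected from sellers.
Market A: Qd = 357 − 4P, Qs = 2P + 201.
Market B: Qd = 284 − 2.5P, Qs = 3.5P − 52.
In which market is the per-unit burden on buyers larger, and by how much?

Market A: pre-tax P* = 26, Q* = 253; post-tax Q = 213; per-unit burden on buyers = 10.
Market B: pre-tax P* = 56, Q* = 144; post-tax Q = 100.25; per-unit burden on buyers = 17.5.
Difference: 10 vs 17.5 → market B is larger by 7.5.

Market B, by 7.5.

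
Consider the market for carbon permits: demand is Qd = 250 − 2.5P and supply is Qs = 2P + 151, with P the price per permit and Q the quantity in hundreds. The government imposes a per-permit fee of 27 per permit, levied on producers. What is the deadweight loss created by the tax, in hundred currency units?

Without the tax, 250 − 2.5P = 2P + 151 gives 4.5P = 99, so P* = 22 and Q* = 195.
With the tax collected from producers, supply shifts: Qs = 2(P − 27) + 151.
Solving gives Q = 165 with consumers paying 34 and producers receiving 7 (the 27 wedge).
Quantity falls by |ΔQ| = |195 − 165| = 30.
DWL = ½ · t · |ΔQ| = ½ · 27 · 30 = 405.

Deadweight loss = 405 hundred.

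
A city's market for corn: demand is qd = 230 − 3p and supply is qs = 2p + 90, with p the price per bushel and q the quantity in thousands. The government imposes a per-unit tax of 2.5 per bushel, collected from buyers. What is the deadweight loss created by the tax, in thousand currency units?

Deadweight loss = 3.75 thousand.

Without the tax, 230 − 3p = 2p + 90 gives 5p = 140, so p* = 28 and q* = 146.
With the tax collected from buyers, demand (in seller-price terms) shifts: qd = 230 − 3(p + 2.5).
Solving gives q = 143 with buyers paying 29 and producers receiving 26.5 (the 2.5 wedge).
Quantity falls by |ΔQ| = |146 − 143| = 3.
DWL = ½ · t · |ΔQ| = ½ · 2.5 · 3 = 3.75.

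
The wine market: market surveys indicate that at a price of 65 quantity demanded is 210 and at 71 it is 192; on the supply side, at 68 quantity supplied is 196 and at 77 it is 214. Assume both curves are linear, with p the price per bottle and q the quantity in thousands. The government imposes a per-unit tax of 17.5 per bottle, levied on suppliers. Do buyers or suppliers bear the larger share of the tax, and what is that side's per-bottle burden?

Demand slope: (192 − 210)/(71 − 65) = -3, so qd = 405 − 3p.
Supply slope: (214 − 196)/(77 − 68) = 2, so qs = 2p + 60.
Without the tax, 405 − 3p = 2p + 60 gives 5p = 345, so p* = 69 and q* = 198.
With the tax collected from suppliers, supply shifts: qs = 2(p − 17.5) + 60.
Solving gives q = 177 with buyers paying 76 and suppliers receiving 58.5 (the 17.5 wedge).
Per-bottle burden: buyers 7, suppliers 10.5.
Suppliers take the larger share because supply is less price-elastic here (demand slope 3 vs supply slope 2).

Suppliers bear the larger share: 10.5 per bottle.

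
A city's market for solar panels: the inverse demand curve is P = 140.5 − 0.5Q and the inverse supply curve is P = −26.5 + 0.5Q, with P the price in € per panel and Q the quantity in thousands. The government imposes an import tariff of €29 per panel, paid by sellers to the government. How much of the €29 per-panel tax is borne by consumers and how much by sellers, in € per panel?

Consumers bear €14.5 per panel; sellers bear €14.5 per panel.

Rewrite in direct form: Qd = 281 − 2P and Qs = 2P + 53.
Without the tax, 281 − 2P = 2P + 53 gives 4P = 228, so P* = €57 and Q* = 167.
With the tax collected from sellers, supply shifts: Qs = 2(P − 29) + 53.
New equilibrium: consumers pay €71.5, sellers receive €42.5, Q = 138. (Wedge: Pb − Ps = 29.)
Burden on consumers: €14.5; on sellers: €14.5. (They sum to €29.)
The less price-elastic side of the market bears the larger share of a per-unit tax.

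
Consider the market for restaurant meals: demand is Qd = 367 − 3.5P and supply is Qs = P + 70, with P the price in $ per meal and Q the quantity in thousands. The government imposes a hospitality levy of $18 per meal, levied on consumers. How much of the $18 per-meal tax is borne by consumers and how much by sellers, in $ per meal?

Before the tax: set 367 − 3.5P = P + 70 → P* = $66, Q* = 136.
With the tax collected from consumers, demand (in seller-price terms) shifts: Qd = 367 − 3.5(P + 18).
Solving gives Q = 122 with consumers paying $70 and sellers receiving $52 (the $18 wedge).
Burden on consumers: $4; on sellers: $14. (They sum to $18.)

Consumers bear $4 per meal; sellers bear $14 per meal.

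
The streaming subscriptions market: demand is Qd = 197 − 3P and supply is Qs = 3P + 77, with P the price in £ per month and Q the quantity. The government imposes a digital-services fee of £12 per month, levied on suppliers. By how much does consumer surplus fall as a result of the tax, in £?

Before the tax: set 197 − 3P = 3P + 77 → P* = £20, Q* = 137.
With the tax collected from suppliers, supply shifts: Qs = 3(P − 12) + 77.
Solving gives Q = 119 with consumers paying £26 and suppliers receiving £14 (the £12 wedge).
ΔCS is the trapezoid between Q = 119 and Q = 137 of height £6: ½ · (137 + 119) · 6 = £768.

Consumer surplus falls by £768.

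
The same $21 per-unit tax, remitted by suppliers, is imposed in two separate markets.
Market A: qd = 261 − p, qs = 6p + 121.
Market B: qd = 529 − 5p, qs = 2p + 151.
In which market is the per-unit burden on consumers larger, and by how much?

Market A: pre-tax p* = $20, q* = 241; post-tax q = 223; per-unit burden on consumers = $18.
Market B: pre-tax p* = $54, q* = 259; post-tax q = 229; per-unit burden on consumers = $6.
Difference: $18 vs $6 → market A is larger by $12.

Market A, by $12.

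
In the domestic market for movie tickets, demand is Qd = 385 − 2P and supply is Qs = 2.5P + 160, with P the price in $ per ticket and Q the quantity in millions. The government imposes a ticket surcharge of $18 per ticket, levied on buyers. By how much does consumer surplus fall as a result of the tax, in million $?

Consumer surplus falls by $2750 million.

Without the tax, 385 − 2P = 2.5P + 160 gives 4.5P = 225, so P* = $50 and Q* = 285.
With the tax collected from buyers, demand (in seller-price terms) shifts: Qd = 385 − 2(P + 18).
Solving gives Q = 265 with buyers paying $60 and suppliers receiving $42 (the $18 wedge).
ΔCS is the trapezoid between Q = 265 and Q = 285 of height $10: ½ · (285 + 265) · 10 = $2750.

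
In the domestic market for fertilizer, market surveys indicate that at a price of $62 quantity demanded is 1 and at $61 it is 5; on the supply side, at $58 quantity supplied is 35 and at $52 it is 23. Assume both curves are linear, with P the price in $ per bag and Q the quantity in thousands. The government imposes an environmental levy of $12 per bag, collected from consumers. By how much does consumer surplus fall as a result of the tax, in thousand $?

Consumer surplus falls by $84 thousand.

Demand slope: (5 − 1)/(61 − 62) = -4, so Qd = 249 − 4P.
Supply slope: (23 − 35)/(52 − 58) = 2, so Qs = 2P − 81.
Without the tax, 249 − 4P = 2P − 81 gives 6P = 330, so P* = $55 and Q* = 29.
With the tax collected from consumers, demand (in seller-price terms) shifts: Qd = 249 − 4(P + 12).
Solving gives Q = 13 with consumers paying $59 and producers receiving $47 (the $12 wedge).
ΔCS is the trapezoid between Q = 13 and Q = 29 of height $4: ½ · (29 + 13) · 4 = $84.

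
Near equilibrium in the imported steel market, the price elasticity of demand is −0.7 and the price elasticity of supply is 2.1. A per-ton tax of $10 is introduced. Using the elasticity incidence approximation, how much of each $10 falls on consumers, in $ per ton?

Consumers bear ≈ $7.5 per ton.

Incidence ratio: consumers' share ≈ εs / (εs + |εd|) = 2.1 / (2.1 + 0.7) = 0.75.
So consumers bear ≈ 0.75 × $10 = $7.5; producers bear $2.5.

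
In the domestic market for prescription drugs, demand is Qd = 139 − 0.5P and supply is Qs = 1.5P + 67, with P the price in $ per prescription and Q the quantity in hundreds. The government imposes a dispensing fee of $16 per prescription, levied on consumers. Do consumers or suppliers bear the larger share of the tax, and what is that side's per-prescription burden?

Before the tax: set 139 − 0.5P = 1.5P + 67 → P* = $36, Q* = 121.
With the tax collected from consumers, demand (in seller-price terms) shifts: Qd = 139 − 0.5(P + 16).
Solving gives Q = 115 with consumers paying $48 and suppliers receiving $32 (the $16 wedge).
Per-prescription burden: consumers $12, suppliers $4.
Consumers take the larger share because demand is less price-elastic here (demand slope 0.5 vs supply slope 1.5).

Consumers bear the larger share: $12 per prescription.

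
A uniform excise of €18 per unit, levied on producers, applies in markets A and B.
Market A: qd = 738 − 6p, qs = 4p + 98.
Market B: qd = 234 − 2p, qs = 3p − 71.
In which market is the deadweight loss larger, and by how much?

Market A, by €194.4.

Market A: pre-tax p* = €64, q* = 354; post-tax q = 310.8; deadweight loss = €388.8.
Market B: pre-tax p* = €61, q* = 112; post-tax q = 90.4; deadweight loss = €194.4.
Difference: €388.8 vs €194.4 → market A is larger by €194.4.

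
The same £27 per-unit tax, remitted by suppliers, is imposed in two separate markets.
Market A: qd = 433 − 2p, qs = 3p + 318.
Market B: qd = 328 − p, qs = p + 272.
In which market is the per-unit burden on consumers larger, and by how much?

Market A: pre-tax p* = £23, q* = 387; post-tax q = 354.6; per-unit burden on consumers = £16.2.
Market B: pre-tax p* = £28, q* = 300; post-tax q = 286.5; per-unit burden on consumers = £13.5.
Difference: £16.2 vs £13.5 → market A is larger by £2.7.

Market A, by £2.7.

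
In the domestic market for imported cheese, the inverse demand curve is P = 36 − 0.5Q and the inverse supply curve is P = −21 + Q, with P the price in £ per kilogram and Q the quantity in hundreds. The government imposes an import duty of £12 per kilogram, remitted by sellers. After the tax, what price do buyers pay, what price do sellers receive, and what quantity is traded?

Rewrite in direct form: Qd = 72 − 2P and Qs = P + 21.
Without the tax, 72 − 2P = P + 21 gives 3P = 51, so P* = £17 and Q* = 38.
With the tax collected from sellers, supply shifts: Qs = (P − 12) + 21.
Solving gives Q = 30 with buyers paying £21 and sellers receiving £9 (the £12 wedge).

Buyers pay £21; sellers receive £9; quantity = 30.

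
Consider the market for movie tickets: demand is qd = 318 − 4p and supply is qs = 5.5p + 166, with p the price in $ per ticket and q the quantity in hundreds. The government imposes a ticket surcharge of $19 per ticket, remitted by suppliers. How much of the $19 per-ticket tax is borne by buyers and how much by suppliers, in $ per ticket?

Before the tax: set 318 − 4p = 5.5p + 166 → p* = $16, q* = 254.
With the tax collected from suppliers, supply shifts: qs = 5.5(p − 19) + 166.
Solving gives q = 210 with buyers paying $27 and suppliers receiving $8 (the $19 wedge).
Burden on buyers: $11; on suppliers: $8. (They sum to $19.)
The less price-elastic side of the market bears the larger share of a per-unit tax.

Buyers bear $11 per ticket; suppliers bear $8 per ticket.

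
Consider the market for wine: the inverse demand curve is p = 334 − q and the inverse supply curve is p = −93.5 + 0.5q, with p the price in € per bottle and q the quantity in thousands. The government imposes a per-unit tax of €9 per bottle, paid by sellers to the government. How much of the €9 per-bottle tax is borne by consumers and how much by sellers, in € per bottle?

Consumers bear €6 per bottle; sellers bear €3 per bottle.

Inverting to q(p) form: qd = 334 − p; qs = 2p + 187.
Before the tax: set 334 − p = 2p + 187 → p* = €49, q* = 285.
With the tax collected from sellers, supply shifts: qs = 2(p − 9) + 187.
New equilibrium: consumers pay €55, sellers receive €46, q = 279. (Wedge: pb − ps = 9.)
Burden on consumers: €6; on sellers: €3. (They sum to €9.)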